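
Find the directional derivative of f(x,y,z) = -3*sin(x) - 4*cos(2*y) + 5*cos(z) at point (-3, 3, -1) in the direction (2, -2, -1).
-5*sin(1)/3 - 16*sin(6)/3 - 2*cos(3)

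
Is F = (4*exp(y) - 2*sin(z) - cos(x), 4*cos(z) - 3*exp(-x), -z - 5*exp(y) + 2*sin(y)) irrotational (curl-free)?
No, ∇×F = (-5*exp(y) + 4*sin(z) + 2*cos(y), -2*cos(z), -4*exp(y) + 3*exp(-x))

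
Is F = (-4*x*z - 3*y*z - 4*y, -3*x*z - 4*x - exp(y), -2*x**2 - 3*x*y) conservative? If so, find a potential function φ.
Yes, F is conservative. φ = -2*x**2*z - 3*x*y*z - 4*x*y - exp(y)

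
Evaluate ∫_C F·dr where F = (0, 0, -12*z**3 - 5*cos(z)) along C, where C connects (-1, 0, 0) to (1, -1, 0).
0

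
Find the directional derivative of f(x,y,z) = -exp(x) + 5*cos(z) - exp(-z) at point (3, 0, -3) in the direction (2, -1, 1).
sqrt(6)*(-exp(3) + 5*sin(3))/6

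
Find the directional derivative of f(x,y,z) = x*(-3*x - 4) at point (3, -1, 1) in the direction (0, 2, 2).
0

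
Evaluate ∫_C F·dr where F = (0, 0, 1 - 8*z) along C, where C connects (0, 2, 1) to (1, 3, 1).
0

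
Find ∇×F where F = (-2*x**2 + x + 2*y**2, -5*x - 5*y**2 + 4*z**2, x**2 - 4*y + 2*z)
(-8*z - 4, -2*x, -4*y - 5)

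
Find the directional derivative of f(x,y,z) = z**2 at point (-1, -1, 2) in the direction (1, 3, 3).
12*sqrt(19)/19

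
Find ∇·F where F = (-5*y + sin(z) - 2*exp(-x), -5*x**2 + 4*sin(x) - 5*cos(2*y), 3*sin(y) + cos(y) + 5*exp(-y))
10*sin(2*y) + 2*exp(-x)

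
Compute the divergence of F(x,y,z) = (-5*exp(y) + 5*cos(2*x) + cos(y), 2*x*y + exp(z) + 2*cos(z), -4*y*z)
2*x - 4*y - 10*sin(2*x)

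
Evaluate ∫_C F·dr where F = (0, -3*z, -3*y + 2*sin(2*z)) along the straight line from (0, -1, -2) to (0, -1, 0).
cos(4) + 5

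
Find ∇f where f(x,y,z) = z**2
(0, 0, 2*z)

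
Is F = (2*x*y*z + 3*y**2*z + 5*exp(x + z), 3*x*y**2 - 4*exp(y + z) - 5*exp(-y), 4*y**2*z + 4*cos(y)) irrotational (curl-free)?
No, ∇×F = (8*y*z + 4*exp(y + z) - 4*sin(y), 2*x*y + 3*y**2 + 5*exp(x + z), -2*x*z + 3*y**2 - 6*y*z)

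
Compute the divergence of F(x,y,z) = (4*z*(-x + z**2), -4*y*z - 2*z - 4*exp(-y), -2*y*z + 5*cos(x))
-2*y - 8*z + 4*exp(-y)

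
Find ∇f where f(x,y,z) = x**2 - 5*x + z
(2*x - 5, 0, 1)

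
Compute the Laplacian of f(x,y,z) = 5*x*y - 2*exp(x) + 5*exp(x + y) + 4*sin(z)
-2*exp(x) + 10*exp(x + y) - 4*sin(z)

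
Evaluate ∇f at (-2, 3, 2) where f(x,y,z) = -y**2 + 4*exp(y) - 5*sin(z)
(0, -6 + 4*exp(3), -5*cos(2))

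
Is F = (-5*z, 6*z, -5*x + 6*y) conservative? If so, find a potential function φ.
Yes, F is conservative. φ = z*(-5*x + 6*y)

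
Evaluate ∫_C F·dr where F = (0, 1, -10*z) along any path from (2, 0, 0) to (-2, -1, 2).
-21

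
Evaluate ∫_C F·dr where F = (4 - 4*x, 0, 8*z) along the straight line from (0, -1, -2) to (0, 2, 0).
-16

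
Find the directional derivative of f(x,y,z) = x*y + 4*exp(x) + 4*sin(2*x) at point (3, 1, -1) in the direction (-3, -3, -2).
-6*sqrt(22)*(1 + 2*cos(6) + exp(3))/11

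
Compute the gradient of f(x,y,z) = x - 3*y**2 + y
(1, 1 - 6*y, 0)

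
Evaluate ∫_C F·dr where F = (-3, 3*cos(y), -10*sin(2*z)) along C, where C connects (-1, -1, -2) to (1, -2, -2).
-6 - 3*sin(2) + 3*sin(1)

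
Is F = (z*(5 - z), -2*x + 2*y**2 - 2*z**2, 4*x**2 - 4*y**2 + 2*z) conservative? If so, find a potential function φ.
No, ∇×F = (-8*y + 4*z, -8*x - 2*z + 5, -2) ≠ 0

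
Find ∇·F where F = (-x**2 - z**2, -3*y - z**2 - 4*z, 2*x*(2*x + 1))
-2*x - 3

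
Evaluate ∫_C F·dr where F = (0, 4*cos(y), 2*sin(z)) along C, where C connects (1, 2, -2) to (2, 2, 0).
-2 + 2*cos(2)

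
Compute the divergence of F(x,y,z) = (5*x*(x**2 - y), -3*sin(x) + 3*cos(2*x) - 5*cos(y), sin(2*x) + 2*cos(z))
15*x**2 - 5*y + 5*sin(y) - 2*sin(z)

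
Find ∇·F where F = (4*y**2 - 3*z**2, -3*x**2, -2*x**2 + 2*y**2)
0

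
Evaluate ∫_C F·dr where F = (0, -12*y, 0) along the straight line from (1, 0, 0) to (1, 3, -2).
-54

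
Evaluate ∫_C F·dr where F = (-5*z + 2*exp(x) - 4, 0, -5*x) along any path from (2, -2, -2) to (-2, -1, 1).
6 - 4*sinh(2)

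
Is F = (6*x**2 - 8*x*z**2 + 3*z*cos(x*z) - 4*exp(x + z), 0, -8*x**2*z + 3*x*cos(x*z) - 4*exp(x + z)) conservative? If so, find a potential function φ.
Yes, F is conservative. φ = 2*x**3 - 4*x**2*z**2 - 4*exp(x + z) + 3*sin(x*z)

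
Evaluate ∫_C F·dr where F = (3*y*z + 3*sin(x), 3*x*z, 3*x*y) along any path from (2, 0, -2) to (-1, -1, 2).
-3*cos(1) + 3*cos(2) + 6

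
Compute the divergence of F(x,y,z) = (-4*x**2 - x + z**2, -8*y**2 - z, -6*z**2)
-8*x - 16*y - 12*z - 1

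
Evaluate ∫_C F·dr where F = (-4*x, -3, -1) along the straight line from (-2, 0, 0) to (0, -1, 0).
11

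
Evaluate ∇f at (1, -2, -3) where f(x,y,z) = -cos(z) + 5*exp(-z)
(0, 0, -5*exp(3) - sin(3))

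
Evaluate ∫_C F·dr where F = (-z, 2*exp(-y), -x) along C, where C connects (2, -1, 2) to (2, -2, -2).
-2*exp(2) + 2*E + 8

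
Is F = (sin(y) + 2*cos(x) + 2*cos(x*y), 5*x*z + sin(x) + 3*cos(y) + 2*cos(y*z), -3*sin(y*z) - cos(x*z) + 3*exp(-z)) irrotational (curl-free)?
No, ∇×F = (-5*x + 2*y*sin(y*z) - 3*z*cos(y*z), -z*sin(x*z), 2*x*sin(x*y) + 5*z + cos(x) - cos(y))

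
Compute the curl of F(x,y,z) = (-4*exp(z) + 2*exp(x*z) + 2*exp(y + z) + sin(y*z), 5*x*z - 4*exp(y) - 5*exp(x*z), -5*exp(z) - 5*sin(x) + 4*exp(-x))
(5*x*(exp(x*z) - 1), 2*x*exp(x*z) + y*cos(y*z) - 4*exp(z) + 2*exp(y + z) + 5*cos(x) + 4*exp(-x), -5*z*exp(x*z) - z*cos(y*z) + 5*z - 2*exp(y + z))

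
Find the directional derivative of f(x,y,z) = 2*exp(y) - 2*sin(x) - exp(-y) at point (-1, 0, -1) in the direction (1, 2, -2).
2 - 2*cos(1)/3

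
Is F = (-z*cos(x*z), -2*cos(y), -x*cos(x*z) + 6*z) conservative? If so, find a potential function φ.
Yes, F is conservative. φ = 3*z**2 - 2*sin(y) - sin(x*z)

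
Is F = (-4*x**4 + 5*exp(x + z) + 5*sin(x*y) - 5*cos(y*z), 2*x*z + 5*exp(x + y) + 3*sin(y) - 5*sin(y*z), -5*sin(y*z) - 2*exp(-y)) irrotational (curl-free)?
No, ∇×F = (-2*x + 5*y*cos(y*z) - 5*z*cos(y*z) + 2*exp(-y), 5*y*sin(y*z) + 5*exp(x + z), -5*x*cos(x*y) - 5*z*sin(y*z) + 2*z + 5*exp(x + y))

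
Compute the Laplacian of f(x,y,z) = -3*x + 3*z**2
6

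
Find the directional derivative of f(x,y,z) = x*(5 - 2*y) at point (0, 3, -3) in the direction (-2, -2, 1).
2/3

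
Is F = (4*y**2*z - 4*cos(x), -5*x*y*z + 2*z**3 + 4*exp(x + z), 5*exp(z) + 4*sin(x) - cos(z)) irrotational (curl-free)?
No, ∇×F = (5*x*y - 6*z**2 - 4*exp(x + z), 4*y**2 - 4*cos(x), -13*y*z + 4*exp(x + z))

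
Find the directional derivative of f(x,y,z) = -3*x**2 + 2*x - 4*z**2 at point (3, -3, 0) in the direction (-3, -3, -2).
24*sqrt(22)/11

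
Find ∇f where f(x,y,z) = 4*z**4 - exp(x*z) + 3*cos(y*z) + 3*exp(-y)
(-z*exp(x*z), -3*z*sin(y*z) - 3*exp(-y), -x*exp(x*z) - 3*y*sin(y*z) + 16*z**3)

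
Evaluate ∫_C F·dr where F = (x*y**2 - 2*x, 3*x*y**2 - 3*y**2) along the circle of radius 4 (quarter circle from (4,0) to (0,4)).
-112 + 48*pi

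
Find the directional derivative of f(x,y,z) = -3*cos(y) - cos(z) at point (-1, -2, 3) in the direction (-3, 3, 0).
-3*sqrt(2)*sin(2)/2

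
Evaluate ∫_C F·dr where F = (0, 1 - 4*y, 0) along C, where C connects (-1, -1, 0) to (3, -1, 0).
0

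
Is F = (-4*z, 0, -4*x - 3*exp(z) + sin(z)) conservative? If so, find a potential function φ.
Yes, F is conservative. φ = -4*x*z - 3*exp(z) - cos(z)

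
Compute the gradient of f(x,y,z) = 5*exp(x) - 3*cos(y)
(5*exp(x), 3*sin(y), 0)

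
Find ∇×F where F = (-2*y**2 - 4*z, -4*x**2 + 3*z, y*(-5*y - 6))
(-10*y - 9, -4, -8*x + 4*y)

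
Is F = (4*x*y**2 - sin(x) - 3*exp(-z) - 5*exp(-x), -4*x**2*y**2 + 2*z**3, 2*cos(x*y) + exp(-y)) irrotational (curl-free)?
No, ∇×F = (-2*x*sin(x*y) - 6*z**2 - exp(-y), 2*y*sin(x*y) + 3*exp(-z), 8*x*y*(-y - 1))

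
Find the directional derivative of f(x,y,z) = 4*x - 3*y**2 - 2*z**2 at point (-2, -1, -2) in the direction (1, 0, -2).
-12*sqrt(5)/5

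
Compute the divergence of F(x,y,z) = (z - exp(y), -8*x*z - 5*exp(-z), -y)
0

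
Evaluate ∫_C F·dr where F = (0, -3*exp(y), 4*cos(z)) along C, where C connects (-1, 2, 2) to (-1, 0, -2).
-8*sin(2) - 3 + 3*exp(2)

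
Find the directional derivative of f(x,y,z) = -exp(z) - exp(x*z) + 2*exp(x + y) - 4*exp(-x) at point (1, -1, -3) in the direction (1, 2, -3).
sqrt(14)*(9 + 4*exp(2) + 6*exp(3))*exp(-3)/14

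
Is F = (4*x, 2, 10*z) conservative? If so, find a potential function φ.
Yes, F is conservative. φ = 2*x**2 + 2*y + 5*z**2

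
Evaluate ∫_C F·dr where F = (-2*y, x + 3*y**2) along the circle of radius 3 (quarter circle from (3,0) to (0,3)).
27*pi/4 + 27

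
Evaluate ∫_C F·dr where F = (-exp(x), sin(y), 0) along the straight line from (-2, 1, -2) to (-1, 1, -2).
(1 - E)*exp(-2)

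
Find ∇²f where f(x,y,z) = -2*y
0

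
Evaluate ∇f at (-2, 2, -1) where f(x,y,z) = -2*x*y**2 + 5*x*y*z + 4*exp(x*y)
(-18 + 8*exp(-4), 26 - 8*exp(-4), -20)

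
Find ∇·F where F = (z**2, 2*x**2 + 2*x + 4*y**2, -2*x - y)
8*y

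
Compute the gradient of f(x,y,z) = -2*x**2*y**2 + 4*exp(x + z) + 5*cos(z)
(-4*x*y**2 + 4*exp(x + z), -4*x**2*y, 4*exp(x + z) - 5*sin(z))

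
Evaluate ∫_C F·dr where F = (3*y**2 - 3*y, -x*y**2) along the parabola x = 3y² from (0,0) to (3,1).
-21/10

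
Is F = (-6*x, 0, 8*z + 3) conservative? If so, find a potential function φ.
Yes, F is conservative. φ = -3*x**2 + 4*z**2 + 3*z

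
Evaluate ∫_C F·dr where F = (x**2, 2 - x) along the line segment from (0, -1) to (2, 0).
11/3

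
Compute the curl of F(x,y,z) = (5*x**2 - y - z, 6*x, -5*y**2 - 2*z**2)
(-10*y, -1, 7)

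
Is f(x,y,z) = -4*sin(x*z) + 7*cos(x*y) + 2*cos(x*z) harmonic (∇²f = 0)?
No, ∇²f = 2*x**2*(2*sin(x*z) - cos(x*z)) - 7*x**2*cos(x*y) - 7*y**2*cos(x*y) + 4*z**2*sin(x*z) - 2*z**2*cos(x*z)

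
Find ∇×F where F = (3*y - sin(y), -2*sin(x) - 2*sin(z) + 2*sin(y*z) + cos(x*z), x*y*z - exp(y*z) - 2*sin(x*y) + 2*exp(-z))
(x*z + x*sin(x*z) - 2*x*cos(x*y) - 2*y*cos(y*z) - z*exp(y*z) + 2*cos(z), y*(-z + 2*cos(x*y)), -z*sin(x*z) - 2*cos(x) + cos(y) - 3)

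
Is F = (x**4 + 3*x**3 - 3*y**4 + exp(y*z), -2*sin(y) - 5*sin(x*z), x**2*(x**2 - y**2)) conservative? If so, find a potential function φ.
No, ∇×F = (x*(-2*x*y + 5*cos(x*z)), -4*x**3 + 2*x*y**2 + y*exp(y*z), 12*y**3 - z*exp(y*z) - 5*z*cos(x*z)) ≠ 0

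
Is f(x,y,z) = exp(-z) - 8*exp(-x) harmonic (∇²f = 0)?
No, ∇²f = exp(-z) - 8*exp(-x)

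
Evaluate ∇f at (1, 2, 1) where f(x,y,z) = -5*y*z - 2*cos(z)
(0, -5, -10 + 2*sin(1))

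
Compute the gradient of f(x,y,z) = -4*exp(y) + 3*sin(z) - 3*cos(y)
(0, -4*exp(y) + 3*sin(y), 3*cos(z))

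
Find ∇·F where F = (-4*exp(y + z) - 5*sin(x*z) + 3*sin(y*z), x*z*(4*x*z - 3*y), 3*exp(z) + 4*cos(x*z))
-3*x*z - 4*x*sin(x*z) - 5*z*cos(x*z) + 3*exp(z)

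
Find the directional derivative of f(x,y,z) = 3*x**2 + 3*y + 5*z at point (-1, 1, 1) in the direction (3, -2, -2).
-2*sqrt(17)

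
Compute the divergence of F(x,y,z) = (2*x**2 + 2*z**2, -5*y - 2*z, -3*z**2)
4*x - 6*z - 5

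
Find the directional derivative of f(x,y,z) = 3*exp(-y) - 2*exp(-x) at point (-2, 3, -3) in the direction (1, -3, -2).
sqrt(14)*(9 + 2*exp(5))*exp(-3)/14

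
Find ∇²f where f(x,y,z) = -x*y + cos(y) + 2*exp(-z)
-cos(y) + 2*exp(-z)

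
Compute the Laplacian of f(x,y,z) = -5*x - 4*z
0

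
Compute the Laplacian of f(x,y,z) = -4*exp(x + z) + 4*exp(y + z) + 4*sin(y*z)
-4*y**2*sin(y*z) - 4*z**2*sin(y*z) - 8*exp(x + z) + 8*exp(y + z)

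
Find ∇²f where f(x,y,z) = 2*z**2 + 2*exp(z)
2*exp(z) + 4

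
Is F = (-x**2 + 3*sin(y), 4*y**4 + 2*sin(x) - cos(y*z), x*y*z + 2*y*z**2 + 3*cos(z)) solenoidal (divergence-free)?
No, ∇·F = x*y - 2*x + 16*y**3 + 4*y*z + z*sin(y*z) - 3*sin(z)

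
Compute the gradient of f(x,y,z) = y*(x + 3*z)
(y, x + 3*z, 3*y)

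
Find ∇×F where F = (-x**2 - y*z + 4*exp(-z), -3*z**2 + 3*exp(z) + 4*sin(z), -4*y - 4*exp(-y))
(6*z - 3*exp(z) - 4*cos(z) - 4 + 4*exp(-y), -y - 4*exp(-z), z)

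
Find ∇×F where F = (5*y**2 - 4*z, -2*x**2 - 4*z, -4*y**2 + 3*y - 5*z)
(7 - 8*y, -4, -4*x - 10*y)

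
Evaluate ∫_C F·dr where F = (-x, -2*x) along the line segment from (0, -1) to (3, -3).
3/2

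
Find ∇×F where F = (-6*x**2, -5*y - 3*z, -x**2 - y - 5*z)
(2, 2*x, 0)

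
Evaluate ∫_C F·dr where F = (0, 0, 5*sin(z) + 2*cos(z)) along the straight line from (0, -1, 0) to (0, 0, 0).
0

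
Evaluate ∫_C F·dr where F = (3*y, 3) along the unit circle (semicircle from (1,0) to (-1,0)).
-3*pi/2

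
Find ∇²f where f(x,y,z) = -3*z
0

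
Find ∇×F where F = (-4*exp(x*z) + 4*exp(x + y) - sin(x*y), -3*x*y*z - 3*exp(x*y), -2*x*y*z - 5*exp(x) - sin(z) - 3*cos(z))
(x*(3*y - 2*z), -4*x*exp(x*z) + 2*y*z + 5*exp(x), x*cos(x*y) - 3*y*z - 3*y*exp(x*y) - 4*exp(x + y))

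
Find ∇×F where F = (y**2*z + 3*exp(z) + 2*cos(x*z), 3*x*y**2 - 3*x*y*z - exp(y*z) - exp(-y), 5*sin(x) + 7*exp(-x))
(y*(3*x + exp(y*z)), -2*x*sin(x*z) + y**2 + 3*exp(z) - 5*cos(x) + 7*exp(-x), y*(3*y - 5*z))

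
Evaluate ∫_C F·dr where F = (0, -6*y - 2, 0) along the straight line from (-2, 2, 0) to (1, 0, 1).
16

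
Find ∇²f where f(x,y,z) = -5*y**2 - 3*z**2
-16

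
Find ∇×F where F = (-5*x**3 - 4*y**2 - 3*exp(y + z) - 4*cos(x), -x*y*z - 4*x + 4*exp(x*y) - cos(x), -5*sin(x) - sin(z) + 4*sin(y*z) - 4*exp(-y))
(x*y + 4*z*cos(y*z) + 4*exp(-y), -3*exp(y + z) + 5*cos(x), -y*z + 4*y*exp(x*y) + 8*y + 3*exp(y + z) + sin(x) - 4)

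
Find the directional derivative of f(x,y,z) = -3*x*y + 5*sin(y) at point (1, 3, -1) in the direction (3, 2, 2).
sqrt(17)*(-33 + 10*cos(3))/17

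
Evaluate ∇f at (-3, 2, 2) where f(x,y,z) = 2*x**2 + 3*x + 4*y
(-9, 4, 0)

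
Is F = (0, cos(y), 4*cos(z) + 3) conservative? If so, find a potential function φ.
Yes, F is conservative. φ = 3*z + sin(y) + 4*sin(z)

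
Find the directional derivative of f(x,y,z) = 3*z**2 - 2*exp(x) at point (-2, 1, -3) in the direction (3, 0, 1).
3*sqrt(10)*(-3*exp(2) - 1)*exp(-2)/5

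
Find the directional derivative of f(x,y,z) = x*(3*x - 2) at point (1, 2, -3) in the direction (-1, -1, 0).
-2*sqrt(2)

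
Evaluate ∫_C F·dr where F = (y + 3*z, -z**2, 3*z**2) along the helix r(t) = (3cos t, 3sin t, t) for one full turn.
pi*(-3 + 8*pi**2)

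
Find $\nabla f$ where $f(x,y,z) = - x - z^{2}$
(-1, 0, -2*z)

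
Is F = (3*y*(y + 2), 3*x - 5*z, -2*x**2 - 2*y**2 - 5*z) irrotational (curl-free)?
No, ∇×F = (5 - 4*y, 4*x, -6*y - 3)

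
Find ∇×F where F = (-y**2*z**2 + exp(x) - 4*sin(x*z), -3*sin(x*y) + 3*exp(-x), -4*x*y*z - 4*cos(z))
(-4*x*z, -4*x*cos(x*z) - 2*y**2*z + 4*y*z, 2*y*z**2 - 3*y*cos(x*y) - 3*exp(-x))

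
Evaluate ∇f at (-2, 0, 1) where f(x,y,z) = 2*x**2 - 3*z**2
(-8, 0, -6)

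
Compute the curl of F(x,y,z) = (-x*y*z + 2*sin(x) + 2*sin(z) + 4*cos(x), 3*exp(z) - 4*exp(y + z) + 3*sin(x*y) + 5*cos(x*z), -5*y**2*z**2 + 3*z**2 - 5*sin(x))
(5*x*sin(x*z) - 10*y*z**2 - 3*exp(z) + 4*exp(y + z), -x*y + 5*cos(x) + 2*cos(z), x*z + 3*y*cos(x*y) - 5*z*sin(x*z))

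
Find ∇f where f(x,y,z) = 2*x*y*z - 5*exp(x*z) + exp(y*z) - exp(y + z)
(z*(2*y - 5*exp(x*z)), 2*x*z + z*exp(y*z) - exp(y + z), 2*x*y - 5*x*exp(x*z) + y*exp(y*z) - exp(y + z))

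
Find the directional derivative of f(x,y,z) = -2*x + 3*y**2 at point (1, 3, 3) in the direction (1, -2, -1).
-19*sqrt(6)/3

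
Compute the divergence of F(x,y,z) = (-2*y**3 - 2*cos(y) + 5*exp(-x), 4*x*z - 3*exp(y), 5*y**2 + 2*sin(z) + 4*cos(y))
-3*exp(y) + 2*cos(z) - 5*exp(-x)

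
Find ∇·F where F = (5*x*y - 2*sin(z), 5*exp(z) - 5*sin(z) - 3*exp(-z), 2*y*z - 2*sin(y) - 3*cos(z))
7*y + 3*sin(z)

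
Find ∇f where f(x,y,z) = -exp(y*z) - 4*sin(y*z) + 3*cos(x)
(-3*sin(x), -z*(exp(y*z) + 4*cos(y*z)), -y*(exp(y*z) + 4*cos(y*z)))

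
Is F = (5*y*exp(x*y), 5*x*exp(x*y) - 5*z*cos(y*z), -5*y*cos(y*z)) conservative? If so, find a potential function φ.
Yes, F is conservative. φ = 5*exp(x*y) - 5*sin(y*z)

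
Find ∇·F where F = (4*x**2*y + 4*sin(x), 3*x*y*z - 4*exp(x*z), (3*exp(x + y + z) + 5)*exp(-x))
8*x*y + 3*x*z + 3*exp(y + z) + 4*cos(x)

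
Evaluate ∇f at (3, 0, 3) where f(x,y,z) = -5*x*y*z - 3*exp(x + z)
(-3*exp(6), -45, -3*exp(6))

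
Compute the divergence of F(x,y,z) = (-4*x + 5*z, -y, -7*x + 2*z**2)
4*z - 5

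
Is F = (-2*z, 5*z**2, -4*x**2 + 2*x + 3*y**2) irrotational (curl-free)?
No, ∇×F = (6*y - 10*z, 8*x - 4, 0)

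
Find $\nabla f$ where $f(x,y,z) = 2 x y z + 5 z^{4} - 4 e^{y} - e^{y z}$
(2*y*z, 2*x*z - z*exp(y*z) - 4*exp(y), 2*x*y - y*exp(y*z) + 20*z**3)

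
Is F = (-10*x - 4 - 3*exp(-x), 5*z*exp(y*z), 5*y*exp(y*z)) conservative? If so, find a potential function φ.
Yes, F is conservative. φ = -5*x**2 - 4*x + 5*exp(y*z) + 3*exp(-x)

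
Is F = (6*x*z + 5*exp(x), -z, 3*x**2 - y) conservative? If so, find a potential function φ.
Yes, F is conservative. φ = 3*x**2*z - y*z + 5*exp(x)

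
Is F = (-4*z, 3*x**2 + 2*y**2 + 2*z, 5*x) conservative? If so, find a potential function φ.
No, ∇×F = (-2, -9, 6*x) ≠ 0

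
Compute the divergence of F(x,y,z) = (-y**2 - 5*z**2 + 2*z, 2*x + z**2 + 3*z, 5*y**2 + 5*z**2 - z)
10*z - 1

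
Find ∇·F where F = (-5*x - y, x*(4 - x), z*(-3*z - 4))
-6*z - 9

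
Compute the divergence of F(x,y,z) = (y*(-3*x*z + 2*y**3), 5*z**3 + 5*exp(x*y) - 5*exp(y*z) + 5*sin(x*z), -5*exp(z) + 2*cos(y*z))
5*x*exp(x*y) - 3*y*z - 2*y*sin(y*z) - 5*z*exp(y*z) - 5*exp(z)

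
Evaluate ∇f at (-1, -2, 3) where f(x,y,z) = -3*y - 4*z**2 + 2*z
(0, -3, -22)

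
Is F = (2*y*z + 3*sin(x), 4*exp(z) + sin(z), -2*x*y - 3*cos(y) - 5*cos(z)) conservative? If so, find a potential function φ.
No, ∇×F = (-2*x - 4*exp(z) + 3*sin(y) - cos(z), 4*y, -2*z) ≠ 0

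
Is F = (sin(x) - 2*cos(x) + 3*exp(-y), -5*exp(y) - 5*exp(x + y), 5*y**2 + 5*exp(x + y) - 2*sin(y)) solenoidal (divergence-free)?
No, ∇·F = -5*exp(y) - 5*exp(x + y) + 2*sin(x) + cos(x)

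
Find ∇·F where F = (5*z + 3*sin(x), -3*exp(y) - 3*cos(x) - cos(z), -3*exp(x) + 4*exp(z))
-3*exp(y) + 4*exp(z) + 3*cos(x)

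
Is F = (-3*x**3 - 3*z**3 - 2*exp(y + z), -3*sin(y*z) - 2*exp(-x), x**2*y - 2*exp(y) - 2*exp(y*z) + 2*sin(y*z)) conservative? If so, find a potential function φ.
No, ∇×F = (x**2 + 3*y*cos(y*z) - 2*z*exp(y*z) + 2*z*cos(y*z) - 2*exp(y), -2*x*y - 9*z**2 - 2*exp(y + z), 2*(exp(x + y + z) + 1)*exp(-x)) ≠ 0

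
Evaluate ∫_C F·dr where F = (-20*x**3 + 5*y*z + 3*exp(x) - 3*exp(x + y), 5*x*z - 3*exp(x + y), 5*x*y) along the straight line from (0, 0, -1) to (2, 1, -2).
-100 - 3*exp(3) + 3*exp(2)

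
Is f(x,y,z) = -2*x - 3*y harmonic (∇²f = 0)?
Yes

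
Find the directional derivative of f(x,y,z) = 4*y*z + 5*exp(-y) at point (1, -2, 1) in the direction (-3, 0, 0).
0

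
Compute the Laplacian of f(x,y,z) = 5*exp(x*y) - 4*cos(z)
5*x**2*exp(x*y) + 5*y**2*exp(x*y) + 4*cos(z)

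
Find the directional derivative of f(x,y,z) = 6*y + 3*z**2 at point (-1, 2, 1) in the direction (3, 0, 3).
3*sqrt(2)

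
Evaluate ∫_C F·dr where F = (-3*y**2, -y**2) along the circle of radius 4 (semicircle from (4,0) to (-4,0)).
256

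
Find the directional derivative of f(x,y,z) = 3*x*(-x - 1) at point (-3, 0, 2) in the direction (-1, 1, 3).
-15*sqrt(11)/11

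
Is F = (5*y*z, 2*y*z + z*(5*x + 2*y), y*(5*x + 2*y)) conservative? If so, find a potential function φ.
Yes, F is conservative. φ = y*z*(5*x + 2*y)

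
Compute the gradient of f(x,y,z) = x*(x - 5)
(2*x - 5, 0, 0)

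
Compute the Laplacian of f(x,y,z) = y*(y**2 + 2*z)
6*y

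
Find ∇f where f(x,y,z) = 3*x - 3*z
(3, 0, -3)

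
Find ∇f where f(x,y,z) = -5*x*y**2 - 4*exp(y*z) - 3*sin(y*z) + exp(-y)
(-5*y**2, -10*x*y - 4*z*exp(y*z) - 3*z*cos(y*z) - exp(-y), -y*(4*exp(y*z) + 3*cos(y*z)))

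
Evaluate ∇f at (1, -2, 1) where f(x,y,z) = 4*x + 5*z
(4, 0, 5)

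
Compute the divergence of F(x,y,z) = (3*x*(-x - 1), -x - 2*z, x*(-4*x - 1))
-6*x - 3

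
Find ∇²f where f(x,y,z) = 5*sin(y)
-5*sin(y)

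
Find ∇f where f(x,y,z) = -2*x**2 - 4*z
(-4*x, 0, -4)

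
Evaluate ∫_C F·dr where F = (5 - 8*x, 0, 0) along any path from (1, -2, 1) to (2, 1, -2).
-7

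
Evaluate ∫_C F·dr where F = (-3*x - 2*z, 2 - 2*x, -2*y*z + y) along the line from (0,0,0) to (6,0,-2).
-42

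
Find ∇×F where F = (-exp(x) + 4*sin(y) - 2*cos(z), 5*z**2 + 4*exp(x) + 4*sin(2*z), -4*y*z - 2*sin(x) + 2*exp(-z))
(-14*z - 8*cos(2*z), 2*sin(z) + 2*cos(x), 4*exp(x) - 4*cos(y))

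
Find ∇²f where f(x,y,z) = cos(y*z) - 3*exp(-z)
((-y**2 - z**2)*exp(z)*cos(y*z) - 3)*exp(-z)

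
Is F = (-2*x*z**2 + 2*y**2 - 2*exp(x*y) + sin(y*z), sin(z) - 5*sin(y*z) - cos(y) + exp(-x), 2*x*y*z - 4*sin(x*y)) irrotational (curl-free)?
No, ∇×F = (2*x*z - 4*x*cos(x*y) + 5*y*cos(y*z) - cos(z), -4*x*z - 2*y*z + 4*y*cos(x*y) + y*cos(y*z), 2*x*exp(x*y) - 4*y - z*cos(y*z) - exp(-x))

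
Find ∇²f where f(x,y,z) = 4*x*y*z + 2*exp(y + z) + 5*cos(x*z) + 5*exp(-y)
-5*x**2*cos(x*z) - 5*z**2*cos(x*z) + 4*exp(y + z) + 5*exp(-y)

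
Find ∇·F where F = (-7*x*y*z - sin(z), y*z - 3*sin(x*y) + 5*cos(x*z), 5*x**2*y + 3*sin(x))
-3*x*cos(x*y) - 7*y*z + z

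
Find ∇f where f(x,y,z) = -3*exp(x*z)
(-3*z*exp(x*z), 0, -3*x*exp(x*z))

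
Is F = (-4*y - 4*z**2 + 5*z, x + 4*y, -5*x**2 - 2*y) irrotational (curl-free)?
No, ∇×F = (-2, 10*x - 8*z + 5, 5)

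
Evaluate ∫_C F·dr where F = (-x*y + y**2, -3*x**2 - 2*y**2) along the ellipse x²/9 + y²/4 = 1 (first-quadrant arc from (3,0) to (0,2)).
-130/3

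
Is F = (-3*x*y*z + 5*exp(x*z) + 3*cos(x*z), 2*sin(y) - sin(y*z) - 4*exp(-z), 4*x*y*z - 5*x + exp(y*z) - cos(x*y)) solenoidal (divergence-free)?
No, ∇·F = 4*x*y - 3*y*z + y*exp(y*z) + 5*z*exp(x*z) - 3*z*sin(x*z) - z*cos(y*z) + 2*cos(y)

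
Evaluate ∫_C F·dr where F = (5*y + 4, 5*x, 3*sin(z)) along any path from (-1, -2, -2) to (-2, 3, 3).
-44 + 3*cos(2) - 3*cos(3)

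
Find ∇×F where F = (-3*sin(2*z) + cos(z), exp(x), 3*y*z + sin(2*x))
(3*z, -sin(z) - 2*cos(2*x) - 6*cos(2*z), exp(x))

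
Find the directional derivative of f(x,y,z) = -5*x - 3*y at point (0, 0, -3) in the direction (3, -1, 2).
-6*sqrt(14)/7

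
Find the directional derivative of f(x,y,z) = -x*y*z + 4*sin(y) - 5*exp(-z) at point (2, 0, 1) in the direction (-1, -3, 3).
3*sqrt(19)*(5 - 2*E)*exp(-1)/19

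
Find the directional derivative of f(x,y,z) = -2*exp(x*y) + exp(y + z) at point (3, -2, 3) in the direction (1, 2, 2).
4*(-2 + exp(7))*exp(-6)/3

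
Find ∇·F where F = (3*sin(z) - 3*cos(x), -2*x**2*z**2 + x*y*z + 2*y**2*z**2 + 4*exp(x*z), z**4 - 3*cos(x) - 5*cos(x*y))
x*z + 4*y*z**2 + 4*z**3 + 3*sin(x)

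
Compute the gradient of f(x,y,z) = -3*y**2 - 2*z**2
(0, -6*y, -4*z)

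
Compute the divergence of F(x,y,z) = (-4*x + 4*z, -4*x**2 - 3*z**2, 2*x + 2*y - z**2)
-2*z - 4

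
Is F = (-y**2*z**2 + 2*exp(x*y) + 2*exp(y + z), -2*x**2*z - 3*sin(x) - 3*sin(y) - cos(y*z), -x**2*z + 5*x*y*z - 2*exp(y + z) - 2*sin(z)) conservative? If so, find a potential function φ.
No, ∇×F = (2*x**2 + 5*x*z - y*sin(y*z) - 2*exp(y + z), 2*x*z - 2*y**2*z - 5*y*z + 2*exp(y + z), -4*x*z - 2*x*exp(x*y) + 2*y*z**2 - 2*exp(y + z) - 3*cos(x)) ≠ 0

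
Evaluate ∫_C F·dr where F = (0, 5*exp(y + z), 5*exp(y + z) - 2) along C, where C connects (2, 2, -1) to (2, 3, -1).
5*E*(-1 + E)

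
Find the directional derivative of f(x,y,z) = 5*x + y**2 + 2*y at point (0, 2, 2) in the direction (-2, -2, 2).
-11*sqrt(3)/3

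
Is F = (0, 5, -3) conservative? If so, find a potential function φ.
Yes, F is conservative. φ = 5*y - 3*z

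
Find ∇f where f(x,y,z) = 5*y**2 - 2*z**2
(0, 10*y, -4*z)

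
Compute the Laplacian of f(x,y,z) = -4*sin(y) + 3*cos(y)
4*sin(y) - 3*cos(y)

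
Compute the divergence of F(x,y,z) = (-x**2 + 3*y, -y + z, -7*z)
-2*x - 8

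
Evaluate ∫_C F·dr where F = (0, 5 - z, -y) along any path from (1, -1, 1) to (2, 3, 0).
19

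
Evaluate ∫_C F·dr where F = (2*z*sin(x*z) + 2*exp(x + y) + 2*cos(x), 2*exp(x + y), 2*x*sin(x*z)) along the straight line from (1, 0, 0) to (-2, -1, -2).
2*((-E - sin(2) - sin(1) - cos(4) + 1)*exp(3) + 1)*exp(-3)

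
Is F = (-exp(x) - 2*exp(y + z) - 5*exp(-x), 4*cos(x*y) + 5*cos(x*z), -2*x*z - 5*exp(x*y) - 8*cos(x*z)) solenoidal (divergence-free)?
No, ∇·F = -4*x*sin(x*y) + 8*x*sin(x*z) - 2*x - exp(x) + 5*exp(-x)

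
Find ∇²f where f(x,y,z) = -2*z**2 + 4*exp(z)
4*exp(z) - 4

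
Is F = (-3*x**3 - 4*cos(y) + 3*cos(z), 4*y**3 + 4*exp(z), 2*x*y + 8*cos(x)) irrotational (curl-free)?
No, ∇×F = (2*x - 4*exp(z), -2*y + 8*sin(x) - 3*sin(z), -4*sin(y))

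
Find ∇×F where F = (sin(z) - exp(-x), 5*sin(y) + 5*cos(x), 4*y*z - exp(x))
(4*z, exp(x) + cos(z), -5*sin(x))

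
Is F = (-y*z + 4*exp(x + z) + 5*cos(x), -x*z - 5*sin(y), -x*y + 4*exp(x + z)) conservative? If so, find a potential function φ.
Yes, F is conservative. φ = -x*y*z + 4*exp(x + z) + 5*sin(x) + 5*cos(y)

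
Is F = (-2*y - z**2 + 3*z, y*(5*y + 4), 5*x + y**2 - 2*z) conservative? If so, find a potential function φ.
No, ∇×F = (2*y, -2*z - 2, 2) ≠ 0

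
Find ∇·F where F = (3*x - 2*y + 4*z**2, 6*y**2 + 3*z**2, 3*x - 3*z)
12*y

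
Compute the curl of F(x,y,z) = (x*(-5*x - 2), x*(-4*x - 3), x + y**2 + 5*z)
(2*y, -1, -8*x - 3)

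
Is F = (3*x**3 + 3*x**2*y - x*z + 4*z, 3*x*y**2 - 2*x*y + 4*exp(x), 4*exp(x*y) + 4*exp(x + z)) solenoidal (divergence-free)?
No, ∇·F = 9*x**2 + 12*x*y - 2*x - z + 4*exp(x + z)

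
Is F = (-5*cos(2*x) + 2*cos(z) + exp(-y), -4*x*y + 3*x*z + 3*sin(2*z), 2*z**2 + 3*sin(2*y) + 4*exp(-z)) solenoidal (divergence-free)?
No, ∇·F = -4*x + 4*z + 10*sin(2*x) - 4*exp(-z)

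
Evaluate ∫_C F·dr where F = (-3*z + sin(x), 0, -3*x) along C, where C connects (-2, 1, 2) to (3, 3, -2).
cos(2) - cos(3) + 6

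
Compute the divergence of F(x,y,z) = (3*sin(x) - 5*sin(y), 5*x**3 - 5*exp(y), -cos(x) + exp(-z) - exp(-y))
-5*exp(y) + 3*cos(x) - exp(-z)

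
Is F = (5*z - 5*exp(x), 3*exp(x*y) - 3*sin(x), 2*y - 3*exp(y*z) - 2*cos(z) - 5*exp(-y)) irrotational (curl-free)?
No, ∇×F = (-3*z*exp(y*z) + 2 + 5*exp(-y), 5, 3*y*exp(x*y) - 3*cos(x))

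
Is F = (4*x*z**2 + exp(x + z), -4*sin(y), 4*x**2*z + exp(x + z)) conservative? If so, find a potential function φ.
Yes, F is conservative. φ = 2*x**2*z**2 + exp(x + z) + 4*cos(y)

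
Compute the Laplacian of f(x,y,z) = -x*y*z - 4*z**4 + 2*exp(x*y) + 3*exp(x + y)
2*x**2*exp(x*y) + 2*y**2*exp(x*y) - 48*z**2 + 6*exp(x + y)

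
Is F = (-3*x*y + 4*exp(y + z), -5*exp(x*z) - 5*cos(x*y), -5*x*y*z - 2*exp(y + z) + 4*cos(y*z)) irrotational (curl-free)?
No, ∇×F = (-5*x*z + 5*x*exp(x*z) - 4*z*sin(y*z) - 2*exp(y + z), 5*y*z + 4*exp(y + z), 3*x + 5*y*sin(x*y) - 5*z*exp(x*z) - 4*exp(y + z))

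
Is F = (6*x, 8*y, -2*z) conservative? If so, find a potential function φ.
Yes, F is conservative. φ = 3*x**2 + 4*y**2 - z**2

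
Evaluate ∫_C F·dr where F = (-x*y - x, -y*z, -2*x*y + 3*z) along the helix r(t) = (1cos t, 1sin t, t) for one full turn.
pi*(1 + 12*pi)/2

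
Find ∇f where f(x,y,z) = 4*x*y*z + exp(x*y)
(y*(4*z + exp(x*y)), x*(4*z + exp(x*y)), 4*x*y)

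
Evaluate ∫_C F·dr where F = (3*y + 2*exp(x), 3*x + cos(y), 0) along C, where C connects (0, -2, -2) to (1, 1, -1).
sin(1) + sin(2) + 1 + 2*E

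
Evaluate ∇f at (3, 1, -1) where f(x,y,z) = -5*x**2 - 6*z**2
(-30, 0, 12)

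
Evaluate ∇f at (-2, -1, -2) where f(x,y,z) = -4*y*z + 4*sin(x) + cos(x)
(4*cos(2) + sin(2), 8, 4)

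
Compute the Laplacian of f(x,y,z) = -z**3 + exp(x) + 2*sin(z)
-6*z + exp(x) - 2*sin(z)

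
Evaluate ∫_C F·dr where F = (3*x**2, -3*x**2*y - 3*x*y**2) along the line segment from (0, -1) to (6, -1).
216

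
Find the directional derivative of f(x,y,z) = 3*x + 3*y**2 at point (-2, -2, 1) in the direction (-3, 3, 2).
-45*sqrt(22)/22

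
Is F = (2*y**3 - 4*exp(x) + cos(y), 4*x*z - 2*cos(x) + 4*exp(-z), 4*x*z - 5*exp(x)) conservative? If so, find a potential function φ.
No, ∇×F = (-4*x + 4*exp(-z), -4*z + 5*exp(x), -6*y**2 + 4*z + 2*sin(x) + sin(y)) ≠ 0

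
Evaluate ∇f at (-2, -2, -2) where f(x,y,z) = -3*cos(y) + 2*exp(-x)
(-2*exp(2), -3*sin(2), 0)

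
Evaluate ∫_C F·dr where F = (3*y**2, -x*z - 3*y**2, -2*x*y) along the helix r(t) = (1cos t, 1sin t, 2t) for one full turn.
-2*pi**2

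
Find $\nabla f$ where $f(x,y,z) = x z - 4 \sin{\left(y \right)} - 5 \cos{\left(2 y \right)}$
(z, 4*(5*sin(y) - 1)*cos(y), x)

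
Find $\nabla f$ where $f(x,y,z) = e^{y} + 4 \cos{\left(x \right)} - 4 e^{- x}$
(-4*sin(x) + 4*exp(-x), exp(y), 0)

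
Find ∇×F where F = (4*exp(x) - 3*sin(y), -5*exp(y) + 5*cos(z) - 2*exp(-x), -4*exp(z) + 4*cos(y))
(-4*sin(y) + 5*sin(z), 0, 3*cos(y) + 2*exp(-x))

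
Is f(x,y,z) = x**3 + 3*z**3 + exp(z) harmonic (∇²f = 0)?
No, ∇²f = 6*x + 18*z + exp(z)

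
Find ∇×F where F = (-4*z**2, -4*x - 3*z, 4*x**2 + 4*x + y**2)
(2*y + 3, -8*x - 8*z - 4, -4)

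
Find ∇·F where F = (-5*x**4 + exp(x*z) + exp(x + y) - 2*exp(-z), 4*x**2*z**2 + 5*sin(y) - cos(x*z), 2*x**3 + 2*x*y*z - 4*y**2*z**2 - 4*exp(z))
-20*x**3 + 2*x*y - 8*y**2*z + z*exp(x*z) - 4*exp(z) + exp(x + y) + 5*cos(y)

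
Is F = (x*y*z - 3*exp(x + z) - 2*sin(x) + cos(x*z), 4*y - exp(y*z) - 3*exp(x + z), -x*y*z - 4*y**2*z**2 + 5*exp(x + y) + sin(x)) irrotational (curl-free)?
No, ∇×F = (-x*z - 8*y*z**2 + y*exp(y*z) + 5*exp(x + y) + 3*exp(x + z), x*y - x*sin(x*z) + y*z - 5*exp(x + y) - 3*exp(x + z) - cos(x), -x*z - 3*exp(x + z))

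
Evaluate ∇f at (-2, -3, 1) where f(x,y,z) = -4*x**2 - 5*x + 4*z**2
(11, 0, 8)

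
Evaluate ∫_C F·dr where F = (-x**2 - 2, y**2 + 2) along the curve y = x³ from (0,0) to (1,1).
0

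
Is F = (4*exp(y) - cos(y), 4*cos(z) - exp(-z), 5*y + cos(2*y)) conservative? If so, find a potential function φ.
No, ∇×F = (-2*sin(2*y) + 4*sin(z) + 5 - exp(-z), 0, -4*exp(y) - sin(y)) ≠ 0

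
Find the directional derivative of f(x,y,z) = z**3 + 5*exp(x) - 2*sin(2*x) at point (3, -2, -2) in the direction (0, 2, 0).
0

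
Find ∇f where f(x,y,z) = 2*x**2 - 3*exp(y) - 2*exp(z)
(4*x, -3*exp(y), -2*exp(z))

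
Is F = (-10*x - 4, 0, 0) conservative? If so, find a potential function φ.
Yes, F is conservative. φ = x*(-5*x - 4)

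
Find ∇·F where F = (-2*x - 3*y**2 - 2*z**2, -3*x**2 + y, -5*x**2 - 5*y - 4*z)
-5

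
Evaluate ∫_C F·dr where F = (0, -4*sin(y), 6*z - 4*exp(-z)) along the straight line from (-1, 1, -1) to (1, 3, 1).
4*(E*(-E + cos(3) - cos(1)) + 1)*exp(-1)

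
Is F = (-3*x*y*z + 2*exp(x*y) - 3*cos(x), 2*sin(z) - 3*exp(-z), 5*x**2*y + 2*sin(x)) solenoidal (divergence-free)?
No, ∇·F = -3*y*z + 2*y*exp(x*y) + 3*sin(x)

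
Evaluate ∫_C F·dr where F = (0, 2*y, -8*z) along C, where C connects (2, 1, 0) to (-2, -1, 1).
-4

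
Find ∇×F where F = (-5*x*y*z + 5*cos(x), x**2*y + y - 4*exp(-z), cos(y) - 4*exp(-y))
(-sin(y) - 4*exp(-z) + 4*exp(-y), -5*x*y, x*(2*y + 5*z))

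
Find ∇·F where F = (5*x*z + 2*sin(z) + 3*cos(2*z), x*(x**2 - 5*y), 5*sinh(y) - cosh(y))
-5*x + 5*z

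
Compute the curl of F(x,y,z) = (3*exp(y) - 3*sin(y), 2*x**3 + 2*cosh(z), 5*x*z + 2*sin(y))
(2*cos(y) - 2*sinh(z), -5*z, 6*x**2 - 3*exp(y) + 3*cos(y))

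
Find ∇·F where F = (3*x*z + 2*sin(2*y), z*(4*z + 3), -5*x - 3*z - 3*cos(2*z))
3*z + 6*sin(2*z) - 3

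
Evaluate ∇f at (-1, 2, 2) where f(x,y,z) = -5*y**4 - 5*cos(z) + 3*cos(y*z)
(0, -160 - 6*sin(4), -6*sin(4) + 5*sin(2))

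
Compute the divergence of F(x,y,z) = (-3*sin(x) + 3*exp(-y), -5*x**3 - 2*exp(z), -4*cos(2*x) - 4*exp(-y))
-3*cos(x)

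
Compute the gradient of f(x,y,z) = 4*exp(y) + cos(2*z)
(0, 4*exp(y), -2*sin(2*z))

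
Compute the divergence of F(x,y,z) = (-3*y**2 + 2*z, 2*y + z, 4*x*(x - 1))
2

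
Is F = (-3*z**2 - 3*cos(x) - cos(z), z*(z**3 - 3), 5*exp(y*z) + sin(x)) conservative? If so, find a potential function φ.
No, ∇×F = (-4*z**3 + 5*z*exp(y*z) + 3, -6*z + sin(z) - cos(x), 0) ≠ 0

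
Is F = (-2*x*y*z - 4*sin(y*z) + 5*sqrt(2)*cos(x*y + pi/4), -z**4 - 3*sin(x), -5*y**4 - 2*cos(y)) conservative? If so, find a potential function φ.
No, ∇×F = (-20*y**3 + 4*z**3 + 2*sin(y), -2*y*(x + 2*cos(y*z)), 2*x*z + 5*sqrt(2)*x*sin(x*y + pi/4) + 4*z*cos(y*z) - 3*cos(x)) ≠ 0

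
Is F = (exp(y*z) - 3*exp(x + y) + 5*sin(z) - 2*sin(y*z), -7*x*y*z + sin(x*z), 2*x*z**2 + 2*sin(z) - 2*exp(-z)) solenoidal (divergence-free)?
No, ∇·F = -3*x*z - 3*exp(x + y) + 2*cos(z) + 2*exp(-z)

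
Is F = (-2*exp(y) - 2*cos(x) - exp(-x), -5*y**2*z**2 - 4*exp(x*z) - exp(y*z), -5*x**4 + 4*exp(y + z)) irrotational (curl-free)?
No, ∇×F = (4*x*exp(x*z) + 10*y**2*z + y*exp(y*z) + 4*exp(y + z), 20*x**3, -4*z*exp(x*z) + 2*exp(y))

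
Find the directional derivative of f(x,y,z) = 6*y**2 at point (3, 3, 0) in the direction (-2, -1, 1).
-6*sqrt(6)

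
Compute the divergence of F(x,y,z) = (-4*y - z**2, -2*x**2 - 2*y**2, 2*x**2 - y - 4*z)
-4*y - 4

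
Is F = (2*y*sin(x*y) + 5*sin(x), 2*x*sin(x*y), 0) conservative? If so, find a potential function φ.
Yes, F is conservative. φ = -5*cos(x) - 2*cos(x*y)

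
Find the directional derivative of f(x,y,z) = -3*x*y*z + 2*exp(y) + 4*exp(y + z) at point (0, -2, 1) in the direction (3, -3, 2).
sqrt(22)*(-2*E - 3 + 9*exp(2))*exp(-2)/11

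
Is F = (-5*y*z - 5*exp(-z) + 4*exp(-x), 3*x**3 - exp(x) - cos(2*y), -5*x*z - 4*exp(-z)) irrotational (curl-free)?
No, ∇×F = (0, -5*y + 5*z + 5*exp(-z), 9*x**2 + 5*z - exp(x))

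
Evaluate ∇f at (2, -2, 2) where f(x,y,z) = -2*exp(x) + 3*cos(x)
(-2*exp(2) - 3*sin(2), 0, 0)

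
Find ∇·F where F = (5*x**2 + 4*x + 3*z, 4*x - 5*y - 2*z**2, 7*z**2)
10*x + 14*z - 1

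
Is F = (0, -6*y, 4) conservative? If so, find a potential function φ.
Yes, F is conservative. φ = -3*y**2 + 4*z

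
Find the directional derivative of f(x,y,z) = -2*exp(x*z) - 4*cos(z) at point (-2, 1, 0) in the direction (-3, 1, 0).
0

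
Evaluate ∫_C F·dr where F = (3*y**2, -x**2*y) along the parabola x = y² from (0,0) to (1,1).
4/3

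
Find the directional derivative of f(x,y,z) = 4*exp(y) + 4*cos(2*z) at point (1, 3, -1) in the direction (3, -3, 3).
4*sqrt(3)*(-exp(3) + 2*sin(2))/3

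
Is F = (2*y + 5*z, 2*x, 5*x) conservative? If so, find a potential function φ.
Yes, F is conservative. φ = x*(2*y + 5*z)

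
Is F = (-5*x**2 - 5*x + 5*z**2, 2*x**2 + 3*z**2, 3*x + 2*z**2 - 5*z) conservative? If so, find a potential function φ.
No, ∇×F = (-6*z, 10*z - 3, 4*x) ≠ 0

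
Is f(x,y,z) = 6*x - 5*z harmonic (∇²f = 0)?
Yes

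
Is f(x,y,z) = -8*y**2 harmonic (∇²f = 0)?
No, ∇²f = -16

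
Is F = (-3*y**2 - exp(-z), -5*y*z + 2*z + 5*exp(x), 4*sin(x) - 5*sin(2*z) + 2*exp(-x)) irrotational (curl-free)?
No, ∇×F = (5*y - 2, -4*cos(x) + exp(-z) + 2*exp(-x), 6*y + 5*exp(x))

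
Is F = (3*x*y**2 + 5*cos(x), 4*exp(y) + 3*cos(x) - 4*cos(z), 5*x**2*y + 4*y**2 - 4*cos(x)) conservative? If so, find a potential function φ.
No, ∇×F = (5*x**2 + 8*y - 4*sin(z), -10*x*y - 4*sin(x), -6*x*y - 3*sin(x)) ≠ 0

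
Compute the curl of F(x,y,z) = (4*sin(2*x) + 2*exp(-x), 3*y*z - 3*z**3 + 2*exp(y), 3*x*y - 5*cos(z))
(3*x - 3*y + 9*z**2, -3*y, 0)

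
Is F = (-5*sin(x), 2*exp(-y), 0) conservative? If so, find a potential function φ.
Yes, F is conservative. φ = 5*cos(x) - 2*exp(-y)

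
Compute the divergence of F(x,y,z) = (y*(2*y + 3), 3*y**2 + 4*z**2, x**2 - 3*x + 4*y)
6*y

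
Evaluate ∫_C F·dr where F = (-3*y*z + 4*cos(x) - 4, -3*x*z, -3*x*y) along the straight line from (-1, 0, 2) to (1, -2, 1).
-2 + 8*sin(1)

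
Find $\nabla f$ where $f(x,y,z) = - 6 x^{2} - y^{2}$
(-12*x, -2*y, 0)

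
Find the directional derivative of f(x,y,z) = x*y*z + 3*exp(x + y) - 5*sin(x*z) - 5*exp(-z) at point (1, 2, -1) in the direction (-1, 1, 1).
sqrt(3)*(-10*cos(1) + 3 + 5*E)/3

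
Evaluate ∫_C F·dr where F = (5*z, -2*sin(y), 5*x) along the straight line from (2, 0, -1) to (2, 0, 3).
40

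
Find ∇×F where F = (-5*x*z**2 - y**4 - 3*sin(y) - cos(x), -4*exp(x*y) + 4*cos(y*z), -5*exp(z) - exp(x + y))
(4*y*sin(y*z) - exp(x + y), -10*x*z + exp(x + y), 4*y**3 - 4*y*exp(x*y) + 3*cos(y))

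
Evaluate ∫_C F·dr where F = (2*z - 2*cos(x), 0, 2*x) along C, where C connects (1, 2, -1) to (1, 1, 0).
2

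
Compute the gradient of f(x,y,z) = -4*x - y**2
(-4, -2*y, 0)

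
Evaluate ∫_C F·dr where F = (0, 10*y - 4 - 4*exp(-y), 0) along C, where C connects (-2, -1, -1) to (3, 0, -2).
-4*E - 5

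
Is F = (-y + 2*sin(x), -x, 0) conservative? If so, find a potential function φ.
Yes, F is conservative. φ = -x*y - 2*cos(x)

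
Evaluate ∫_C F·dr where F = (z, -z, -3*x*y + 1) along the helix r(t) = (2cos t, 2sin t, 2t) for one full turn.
12*pi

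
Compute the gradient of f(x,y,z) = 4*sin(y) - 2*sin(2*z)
(0, 4*cos(y), -4*cos(2*z))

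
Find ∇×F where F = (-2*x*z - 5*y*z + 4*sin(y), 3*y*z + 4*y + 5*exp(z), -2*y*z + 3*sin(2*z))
(-3*y - 2*z - 5*exp(z), -2*x - 5*y, 5*z - 4*cos(y))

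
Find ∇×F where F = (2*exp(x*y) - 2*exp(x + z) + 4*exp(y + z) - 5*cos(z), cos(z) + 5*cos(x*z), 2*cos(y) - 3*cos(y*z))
(5*x*sin(x*z) + 3*z*sin(y*z) - 2*sin(y) + sin(z), -2*exp(x + z) + 4*exp(y + z) + 5*sin(z), -2*x*exp(x*y) - 5*z*sin(x*z) - 4*exp(y + z))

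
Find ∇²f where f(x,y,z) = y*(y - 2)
2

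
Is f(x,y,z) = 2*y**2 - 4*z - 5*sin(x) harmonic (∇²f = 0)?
No, ∇²f = 5*sin(x) + 4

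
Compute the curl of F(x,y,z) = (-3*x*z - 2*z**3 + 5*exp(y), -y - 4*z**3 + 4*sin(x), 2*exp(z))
(12*z**2, -3*x - 6*z**2, -5*exp(y) + 4*cos(x))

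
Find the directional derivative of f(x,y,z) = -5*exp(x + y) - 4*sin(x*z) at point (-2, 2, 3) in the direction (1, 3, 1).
-4*sqrt(11)*(cos(6) + 5)/11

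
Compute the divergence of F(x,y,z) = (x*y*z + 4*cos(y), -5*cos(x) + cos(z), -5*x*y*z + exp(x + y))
y*(-5*x + z)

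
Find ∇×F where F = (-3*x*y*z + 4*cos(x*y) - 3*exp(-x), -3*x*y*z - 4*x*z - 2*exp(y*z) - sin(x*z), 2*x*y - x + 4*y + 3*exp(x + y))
(3*x*y + x*cos(x*z) + 6*x + 2*y*exp(y*z) + 3*exp(x + y) + 4, -3*x*y - 2*y - 3*exp(x + y) + 1, 3*x*z + 4*x*sin(x*y) - 3*y*z - z*cos(x*z) - 4*z)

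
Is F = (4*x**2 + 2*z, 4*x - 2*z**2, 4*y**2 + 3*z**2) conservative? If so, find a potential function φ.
No, ∇×F = (8*y + 4*z, 2, 4) ≠ 0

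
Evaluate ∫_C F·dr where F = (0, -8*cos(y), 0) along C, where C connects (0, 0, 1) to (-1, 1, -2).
-8*sin(1)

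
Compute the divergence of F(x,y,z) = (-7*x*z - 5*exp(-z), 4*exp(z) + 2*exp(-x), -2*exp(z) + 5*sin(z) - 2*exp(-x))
-7*z - 2*exp(z) + 5*cos(z)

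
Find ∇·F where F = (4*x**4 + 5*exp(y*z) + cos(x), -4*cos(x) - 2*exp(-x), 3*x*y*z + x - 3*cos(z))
16*x**3 + 3*x*y - sin(x) + 3*sin(z)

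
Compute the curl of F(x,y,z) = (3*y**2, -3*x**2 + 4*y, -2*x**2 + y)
(1, 4*x, -6*x - 6*y)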